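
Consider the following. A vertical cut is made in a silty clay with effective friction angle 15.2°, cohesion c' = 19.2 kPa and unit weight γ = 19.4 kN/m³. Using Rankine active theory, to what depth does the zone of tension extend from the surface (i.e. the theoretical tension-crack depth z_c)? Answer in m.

K_a = tan²(45° − 15.2°/2) = 0.5845; √K_a = 0.7646.
The active pressure is zero where K_a γ z = 2c√K_a, so z_c = 2c/(γ√K_a) = 2×19.2/(19.4×0.7646) = 2.589 m.

2.59 m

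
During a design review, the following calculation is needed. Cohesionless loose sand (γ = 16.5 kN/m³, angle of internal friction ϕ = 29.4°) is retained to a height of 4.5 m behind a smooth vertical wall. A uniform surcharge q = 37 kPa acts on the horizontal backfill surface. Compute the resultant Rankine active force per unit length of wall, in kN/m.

114 kN/m

K_a = tan²(45° − φ/2) = 0.3415.
Soil triangle: ½ K_a γ H² = 0.5×0.3415×16.5×4.5² = 57.05 kN/m.
Surcharge rectangle: K_a q H = 0.3415×37×4.5 = 56.85 kN/m.
Total = 57.05 + 56.85 = 113.9 kN/m.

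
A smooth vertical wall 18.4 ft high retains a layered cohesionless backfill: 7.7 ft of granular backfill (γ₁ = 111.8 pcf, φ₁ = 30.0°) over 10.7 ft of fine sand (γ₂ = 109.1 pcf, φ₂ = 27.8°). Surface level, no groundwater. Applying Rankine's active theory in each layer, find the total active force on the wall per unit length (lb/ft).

K_a1 = tan²(45°−30.0°/2) = 0.3333; K_a2 = tan²(45°−27.8°/2) = 0.3639.
Layer 1: σ at base = K_a1 γ₁ h₁ = 287.0 psf; P₁ = ½×287.0×7.7 = 1105.
Layer 2: σ_v at top = γ₁h₁ = 860.9; σ_h top = K_a2×860.9 = 313.3; σ_h base = K_a2×(860.9+109.1×10.7) = 738.1.
P₂ = ½(313.3+738.1)×10.7 = 5625. Total P_a = 1105+5625 = 6729 lb/ft.

6730 lb/ft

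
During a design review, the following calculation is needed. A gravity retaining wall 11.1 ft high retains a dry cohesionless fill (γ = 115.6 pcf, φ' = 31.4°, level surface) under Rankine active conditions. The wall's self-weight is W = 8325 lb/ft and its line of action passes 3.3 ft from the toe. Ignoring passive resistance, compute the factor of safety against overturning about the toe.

K_a = tan²(45° − 31.4°/2) = 0.3149.
P_a = ½K_aγH² = 0.5×0.3149×115.6×11.1² = 2243 lb/ft, acting at H/3 = 3.700 ft above the base.
Overturning moment M_o = P_a × H/3 = 2243 × 3.700 = 8298.
Resisting moment M_r = W × 3.3 = 8325 × 3.3 = 27470.
FS_overturning = M_r/M_o = 27470/8298 = 3.311.

3.31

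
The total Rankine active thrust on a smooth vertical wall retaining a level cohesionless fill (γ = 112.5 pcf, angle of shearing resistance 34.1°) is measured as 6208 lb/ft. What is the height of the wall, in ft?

K_a = 0.2815. P_a = ½ K_a γ H² ⇒ H = √(2P_a/(K_a γ)).
H = √(2×6208/(0.2815×112.5)) = 19.80 ft.

19.8 ft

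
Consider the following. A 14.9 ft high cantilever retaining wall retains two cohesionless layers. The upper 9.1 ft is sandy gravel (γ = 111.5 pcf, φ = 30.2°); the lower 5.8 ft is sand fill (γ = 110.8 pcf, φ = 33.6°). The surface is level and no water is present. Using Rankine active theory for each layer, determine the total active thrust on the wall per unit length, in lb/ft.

K_a1 = tan²(45°−30.2°/2) = 0.3307; K_a2 = tan²(45°−33.6°/2) = 0.2875.
Layer 1: σ at base = K_a1 γ₁ h₁ = 335.5 psf; P₁ = ½×335.5×9.1 = 1527.
Layer 2: σ_v at top = γ₁h₁ = 1015; σ_h top = K_a2×1015 = 291.7; σ_h base = K_a2×(1015+110.8×5.8) = 476.5.
P₂ = ½(291.7+476.5)×5.8 = 2228. Total P_a = 1527+2228 = 3754 lb/ft.

3750 lb/ft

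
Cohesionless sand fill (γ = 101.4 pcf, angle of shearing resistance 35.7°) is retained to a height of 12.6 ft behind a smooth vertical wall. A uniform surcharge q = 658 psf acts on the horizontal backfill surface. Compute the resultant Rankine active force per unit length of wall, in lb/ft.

K_a = tan²(45° − φ/2) = 0.2630.
Soil triangle: ½ K_a γ H² = 0.5×0.2630×101.4×12.6² = 2117 lb/ft.
Surcharge rectangle: K_a q H = 0.2630×658×12.6 = 2180 lb/ft.
Total = 2117 + 2180 = 4297 lb/ft.

4300 lb/ft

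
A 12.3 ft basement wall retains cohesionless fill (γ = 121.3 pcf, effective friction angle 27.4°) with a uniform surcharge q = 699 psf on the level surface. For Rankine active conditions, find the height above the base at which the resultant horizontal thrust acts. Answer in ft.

5.09 ft

K_a = 0.3697.
Triangular part P₁ = ½K_aγH² = 3392 at H/3 = 4.100 ft; rectangular part P₂ = K_a q H = 3178 at H/2 = 6.150 ft.
ȳ = (P₁·4.100 + P₂·6.150)/(P₁+P₂) = 5.092 ft.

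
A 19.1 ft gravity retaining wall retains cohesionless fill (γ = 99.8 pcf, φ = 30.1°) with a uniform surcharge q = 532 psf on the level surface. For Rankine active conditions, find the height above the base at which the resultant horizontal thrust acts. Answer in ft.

K_a = 0.3320.
Triangular part P₁ = ½K_aγH² = 6044 at H/3 = 6.367 ft; rectangular part P₂ = K_a q H = 3373 at H/2 = 9.550 ft.
ȳ = (P₁·6.367 + P₂·9.550)/(P₁+P₂) = 7.507 ft.

7.51 ft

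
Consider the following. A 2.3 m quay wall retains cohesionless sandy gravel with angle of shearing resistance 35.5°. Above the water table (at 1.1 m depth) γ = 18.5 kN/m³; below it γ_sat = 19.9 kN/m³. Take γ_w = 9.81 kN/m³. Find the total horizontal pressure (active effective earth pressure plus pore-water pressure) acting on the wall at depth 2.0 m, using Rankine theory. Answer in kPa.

16.6 kPa

K_a = (1 − sin φ)/(1 + sin φ) = 0.2653.
γ' = 19.9 − 9.81 = 10.09 kN/m³.
Effective vertical stress at 2.0 m: σ'_v = 18.5×1.1 + 10.09×0.900 = 29.43 kPa.
σ'_h = K_a σ'_v = 0.2653 × 29.43 = 7.807 kPa; u = γ_w × 0.900 = 8.829 kPa.
Total σ_h = 7.807 + 8.829 = 16.64 kPa.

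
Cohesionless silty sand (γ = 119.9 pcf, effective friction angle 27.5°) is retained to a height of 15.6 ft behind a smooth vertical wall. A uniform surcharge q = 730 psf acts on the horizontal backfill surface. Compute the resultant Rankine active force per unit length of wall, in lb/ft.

K_a = tan²(45° − φ/2) = 0.3682.
Soil triangle: ½ K_a γ H² = 0.5×0.3682×119.9×15.6² = 5372 lb/ft.
Surcharge rectangle: K_a q H = 0.3682×730×15.6 = 4193 lb/ft.
Total = 5372 + 4193 = 9566 lb/ft.

9570 lb/ft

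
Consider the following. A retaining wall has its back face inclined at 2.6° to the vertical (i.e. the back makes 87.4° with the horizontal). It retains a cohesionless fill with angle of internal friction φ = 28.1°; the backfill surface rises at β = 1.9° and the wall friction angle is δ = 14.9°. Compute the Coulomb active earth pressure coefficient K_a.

0.351

K_a = sin²(α+φ) / [sin²α · sin(α−δ) · (1 + √{sin(φ+δ)sin(φ−β) / (sin(α−δ)sin(α+β))})²].
With α = 87.4°, φ = 28.1°, δ = 14.9°, β = 1.9°: K_a = 0.3509.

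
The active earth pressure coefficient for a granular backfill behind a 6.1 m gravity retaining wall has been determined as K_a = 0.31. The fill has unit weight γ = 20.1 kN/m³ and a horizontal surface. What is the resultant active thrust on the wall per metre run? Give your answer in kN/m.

P = ½ K_a γ H² = 0.5 × 0.31 × 20.1 × 6.1² = 115.9 kN/m.

116 kN/m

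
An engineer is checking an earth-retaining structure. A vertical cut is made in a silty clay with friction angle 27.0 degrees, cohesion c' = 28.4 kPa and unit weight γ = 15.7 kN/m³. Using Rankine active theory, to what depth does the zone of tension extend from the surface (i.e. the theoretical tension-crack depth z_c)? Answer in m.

K_a = tan²(45° − 27.0°/2) = 0.3755; √K_a = 0.6128.
The active pressure is zero where K_a γ z = 2c√K_a, so z_c = 2c/(γ√K_a) = 2×28.4/(15.7×0.6128) = 5.904 m.

5.90 m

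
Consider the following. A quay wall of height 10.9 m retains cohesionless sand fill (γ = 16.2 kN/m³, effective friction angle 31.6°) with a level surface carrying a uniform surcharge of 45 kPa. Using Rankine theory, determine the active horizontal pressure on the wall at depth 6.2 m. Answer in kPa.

45.4 kPa

K_a = (1 − sin φ)/(1 + sin φ) = 0.3123.
σ_v = γz + q = 16.2 × 6.2 + 45 = 145.4 kPa.
σ_h = K_a σ_v = 0.3123 × 145.4 = 45.43 kPa.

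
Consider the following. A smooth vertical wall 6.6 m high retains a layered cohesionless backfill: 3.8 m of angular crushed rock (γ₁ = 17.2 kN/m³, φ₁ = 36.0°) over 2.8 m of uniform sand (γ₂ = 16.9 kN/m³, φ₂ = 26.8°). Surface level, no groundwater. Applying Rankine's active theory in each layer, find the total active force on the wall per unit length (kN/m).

K_a1 = tan²(45°−36.0°/2) = 0.2596; K_a2 = tan²(45°−26.8°/2) = 0.3785.
Layer 1: σ at base = K_a1 γ₁ h₁ = 16.97 kPa; P₁ = ½×16.97×3.8 = 32.24.
Layer 2: σ_v at top = γ₁h₁ = 65.36; σ_h top = K_a2×65.36 = 24.74; σ_h base = K_a2×(65.36+16.9×2.8) = 42.65.
P₂ = ½(24.74+42.65)×2.8 = 94.34. Total P_a = 32.24+94.34 = 126.6 kN/m.

127 kN/m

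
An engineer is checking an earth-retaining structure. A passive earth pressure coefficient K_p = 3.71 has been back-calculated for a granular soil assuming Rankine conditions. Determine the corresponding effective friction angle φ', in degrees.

35.1°

K_p = (1+sin φ)/(1−sin φ) ⇒ sin φ = (K_p − 1)/(K_p + 1) = 0.5754.
φ = arcsin(0.5754) = 35.13°.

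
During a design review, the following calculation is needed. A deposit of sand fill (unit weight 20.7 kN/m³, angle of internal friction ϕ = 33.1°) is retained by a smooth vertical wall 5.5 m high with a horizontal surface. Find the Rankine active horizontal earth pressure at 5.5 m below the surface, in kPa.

K_a = (1 − sin φ)/(1 + sin φ) = 0.2936.
σ_h = K_a γ z = 0.2936 × 20.7 × 5.5 = 33.42 kPa.

33.4 kPa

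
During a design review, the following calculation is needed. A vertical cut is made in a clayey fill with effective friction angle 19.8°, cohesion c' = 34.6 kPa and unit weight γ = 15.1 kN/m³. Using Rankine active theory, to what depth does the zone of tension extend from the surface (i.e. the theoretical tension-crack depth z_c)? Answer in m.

6.52 m

K_a = tan²(45° − 19.8°/2) = 0.4939; √K_a = 0.7028.
The active pressure is zero where K_a γ z = 2c√K_a, so z_c = 2c/(γ√K_a) = 2×34.6/(15.1×0.7028) = 6.521 m.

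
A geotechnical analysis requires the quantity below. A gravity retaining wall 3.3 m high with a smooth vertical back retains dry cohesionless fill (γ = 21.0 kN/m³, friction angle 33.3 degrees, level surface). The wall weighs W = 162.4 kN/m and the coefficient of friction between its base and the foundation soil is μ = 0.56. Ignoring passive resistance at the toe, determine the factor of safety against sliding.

K_a = tan²(45° − 33.3°/2) = 0.2911.
P_a = ½K_aγH² = 0.5×0.2911×21.0×3.3² = 33.29 kN/m, acting at H/3 = 1.100 m above the base.
FS_sliding = μW / P_a = 0.56×162.4 / 33.29 = 2.732.

2.73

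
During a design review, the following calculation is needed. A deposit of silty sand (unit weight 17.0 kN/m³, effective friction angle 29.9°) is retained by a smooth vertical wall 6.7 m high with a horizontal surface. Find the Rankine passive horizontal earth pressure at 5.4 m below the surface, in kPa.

274 kPa

K_p = (1 + sin φ)/(1 − sin φ) = 2.988.
σ_h = K_p γ z = 2.988 × 17.0 × 5.4 = 274.3 kPa.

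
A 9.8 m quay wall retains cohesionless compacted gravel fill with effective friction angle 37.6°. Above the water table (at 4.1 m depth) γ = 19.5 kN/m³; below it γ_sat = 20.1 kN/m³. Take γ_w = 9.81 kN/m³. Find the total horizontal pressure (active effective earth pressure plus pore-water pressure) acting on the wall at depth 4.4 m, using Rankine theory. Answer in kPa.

K_a = (1 − sin φ)/(1 + sin φ) = 0.2421.
γ' = 20.1 − 9.81 = 10.29 kN/m³.
Effective vertical stress at 4.4 m: σ'_v = 19.5×4.1 + 10.29×0.300 = 83.04 kPa.
σ'_h = K_a σ'_v = 0.2421 × 83.04 = 20.11 kPa; u = γ_w × 0.300 = 2.943 kPa.
Total σ_h = 20.11 + 2.943 = 23.05 kPa.

23.0 kPa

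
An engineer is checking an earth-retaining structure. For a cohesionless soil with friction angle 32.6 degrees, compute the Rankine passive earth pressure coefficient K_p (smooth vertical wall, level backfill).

K_p = (1 + sin φ)/(1 − sin φ) = tan²(45° + 32.6°/2) = 3.336.

3.34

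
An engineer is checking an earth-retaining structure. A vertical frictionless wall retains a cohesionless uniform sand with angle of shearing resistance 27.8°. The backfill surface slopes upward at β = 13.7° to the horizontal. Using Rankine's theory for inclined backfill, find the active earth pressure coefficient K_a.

K_a = cos β · (cos β − √(cos²β − cos²φ)) / (cos β + √(cos²β − cos²φ)).
cos β = 0.9715, cos φ = 0.8846, √(cos²β − cos²φ) = 0.4018.
K_a = 0.9715 × (0.9715 − 0.4018)/(0.9715 + 0.4018) = 0.4031.

0.403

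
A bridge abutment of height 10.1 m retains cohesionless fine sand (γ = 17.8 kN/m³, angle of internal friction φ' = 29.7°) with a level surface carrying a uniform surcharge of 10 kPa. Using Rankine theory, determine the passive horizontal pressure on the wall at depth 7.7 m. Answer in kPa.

K_p = (1 + sin φ)/(1 − sin φ) = 2.964.
σ_v = γz + q = 17.8 × 7.7 + 10 = 147.1 kPa.
σ_h = K_p σ_v = 2.964 × 147.1 = 435.9 kPa.

436 kPa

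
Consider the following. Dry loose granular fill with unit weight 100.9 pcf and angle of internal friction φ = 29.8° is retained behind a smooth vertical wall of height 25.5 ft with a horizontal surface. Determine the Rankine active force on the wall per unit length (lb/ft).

11000 lb/ft

K_a = tan²(45° − φ/2) = 0.3360.
P_a = ½ K_a γ H² = 0.5 × 0.3360 × 100.9 × 25.5² = 11020 lb/ft.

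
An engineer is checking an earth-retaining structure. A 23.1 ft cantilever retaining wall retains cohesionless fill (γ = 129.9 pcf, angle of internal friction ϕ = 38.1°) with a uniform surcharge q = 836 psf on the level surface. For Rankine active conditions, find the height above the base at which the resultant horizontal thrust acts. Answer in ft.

9.08 ft

K_a = 0.2368.
Triangular part P₁ = ½K_aγH² = 8208 at H/3 = 7.700 ft; rectangular part P₂ = K_a q H = 4574 at H/2 = 11.55 ft.
ȳ = (P₁·7.700 + P₂·11.55)/(P₁+P₂) = 9.078 ft.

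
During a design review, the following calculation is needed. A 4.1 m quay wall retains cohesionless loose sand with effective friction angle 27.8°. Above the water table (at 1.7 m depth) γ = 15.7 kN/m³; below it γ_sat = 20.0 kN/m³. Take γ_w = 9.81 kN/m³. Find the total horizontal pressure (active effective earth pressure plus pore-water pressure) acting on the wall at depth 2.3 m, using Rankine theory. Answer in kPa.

17.8 kPa

K_a = (1 − sin φ)/(1 + sin φ) = 0.3639.
γ' = 20.0 − 9.81 = 10.19 kN/m³.
Effective vertical stress at 2.3 m: σ'_v = 15.7×1.7 + 10.19×0.600 = 32.80 kPa.
σ'_h = K_a σ'_v = 0.3639 × 32.80 = 11.94 kPa; u = γ_w × 0.600 = 5.886 kPa.
Total σ_h = 11.94 + 5.886 = 17.82 kPa.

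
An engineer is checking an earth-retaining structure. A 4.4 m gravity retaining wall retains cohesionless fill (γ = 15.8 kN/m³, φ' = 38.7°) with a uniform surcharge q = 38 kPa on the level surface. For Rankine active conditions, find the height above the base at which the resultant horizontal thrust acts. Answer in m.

1.85 m

K_a = 0.2306.
Triangular part P₁ = ½K_aγH² = 35.27 at H/3 = 1.467 m; rectangular part P₂ = K_a q H = 38.55 at H/2 = 2.200 m.
ȳ = (P₁·1.467 + P₂·2.200)/(P₁+P₂) = 1.850 m.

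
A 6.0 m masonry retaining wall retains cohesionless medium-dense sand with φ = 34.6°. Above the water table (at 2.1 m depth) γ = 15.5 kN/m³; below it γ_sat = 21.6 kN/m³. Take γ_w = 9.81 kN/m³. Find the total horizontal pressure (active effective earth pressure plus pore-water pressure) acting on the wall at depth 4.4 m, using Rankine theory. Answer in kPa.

K_a = (1 − sin φ)/(1 + sin φ) = 0.2756.
γ' = 21.6 − 9.81 = 11.79 kN/m³.
Effective vertical stress at 4.4 m: σ'_v = 15.5×2.1 + 11.79×2.30 = 59.67 kPa.
σ'_h = K_a σ'_v = 0.2756 × 59.67 = 16.45 kPa; u = γ_w × 2.30 = 22.56 kPa.
Total σ_h = 16.45 + 22.56 = 39.01 kPa.

39.0 kPa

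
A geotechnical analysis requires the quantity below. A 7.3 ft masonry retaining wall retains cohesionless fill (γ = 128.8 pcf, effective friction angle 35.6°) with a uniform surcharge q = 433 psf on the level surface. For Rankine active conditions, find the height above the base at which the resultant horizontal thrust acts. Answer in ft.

K_a = 0.2641.
Triangular part P₁ = ½K_aγH² = 906.4 at H/3 = 2.433 ft; rectangular part P₂ = K_a q H = 834.9 at H/2 = 3.650 ft.
ȳ = (P₁·2.433 + P₂·3.650)/(P₁+P₂) = 3.017 ft.

3.02 ft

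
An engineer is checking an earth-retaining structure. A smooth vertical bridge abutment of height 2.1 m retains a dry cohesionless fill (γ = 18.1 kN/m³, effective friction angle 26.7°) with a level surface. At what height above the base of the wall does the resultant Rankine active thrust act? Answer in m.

0.700 m

K_a = 0.3800.
The pressure distribution is triangular, so the resultant acts at H/3 above the base = 2.1/3 = 0.7000 m.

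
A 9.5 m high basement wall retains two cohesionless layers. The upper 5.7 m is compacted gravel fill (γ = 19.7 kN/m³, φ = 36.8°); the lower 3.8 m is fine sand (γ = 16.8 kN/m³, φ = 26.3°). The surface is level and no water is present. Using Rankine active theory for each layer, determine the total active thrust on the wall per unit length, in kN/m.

K_a1 = tan²(45°−36.8°/2) = 0.2508; K_a2 = tan²(45°−26.3°/2) = 0.3859.
Layer 1: σ at base = K_a1 γ₁ h₁ = 28.16 kPa; P₁ = ½×28.16×5.7 = 80.25.
Layer 2: σ_v at top = γ₁h₁ = 112.3; σ_h top = K_a2×112.3 = 43.34; σ_h base = K_a2×(112.3+16.8×3.8) = 67.97.
P₂ = ½(43.34+67.97)×3.8 = 211.5. Total P_a = 80.25+211.5 = 291.7 kN/m.

292 kN/m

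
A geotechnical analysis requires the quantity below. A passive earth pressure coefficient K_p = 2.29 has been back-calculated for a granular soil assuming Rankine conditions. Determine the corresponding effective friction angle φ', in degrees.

K_p = (1+sin φ)/(1−sin φ) ⇒ sin φ = (K_p − 1)/(K_p + 1) = 0.3921.
φ = arcsin(0.3921) = 23.09°.

23.1°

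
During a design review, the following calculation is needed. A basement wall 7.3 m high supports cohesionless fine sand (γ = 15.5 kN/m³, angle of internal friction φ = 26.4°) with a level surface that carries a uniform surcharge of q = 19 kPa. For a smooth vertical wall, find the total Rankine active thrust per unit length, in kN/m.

K_a = tan²(45° − φ/2) = 0.3844.
Soil triangle: ½ K_a γ H² = 0.5×0.3844×15.5×7.3² = 158.8 kN/m.
Surcharge rectangle: K_a q H = 0.3844×19×7.3 = 53.32 kN/m.
Total = 158.8 + 53.32 = 212.1 kN/m.

212 kN/m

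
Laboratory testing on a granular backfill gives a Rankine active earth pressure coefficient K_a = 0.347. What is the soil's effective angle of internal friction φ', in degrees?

29.0°

K_a = tan²(45° − φ/2) ⇒ 45° − φ/2 = arctan(√0.347) = 30.50°.
φ = 2(45° − 30.50°) = 29.00°.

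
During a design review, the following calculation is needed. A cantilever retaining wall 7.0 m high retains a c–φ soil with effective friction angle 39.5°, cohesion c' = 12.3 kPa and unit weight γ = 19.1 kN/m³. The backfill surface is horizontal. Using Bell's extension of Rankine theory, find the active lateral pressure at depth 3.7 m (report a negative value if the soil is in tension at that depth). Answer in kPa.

K_a = (1 − sin φ)/(1 + sin φ) = 0.2224.
σ_a = K_a γ z − 2c√K_a = 0.2224×19.1×3.7 − 2×12.3×0.4716 = 4.117 kPa.

4.12 kPa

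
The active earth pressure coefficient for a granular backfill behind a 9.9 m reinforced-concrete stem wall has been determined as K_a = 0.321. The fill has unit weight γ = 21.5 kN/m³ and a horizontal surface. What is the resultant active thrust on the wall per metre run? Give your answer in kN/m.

338 kN/m

P = ½ K_a γ H² = 0.5 × 0.321 × 21.5 × 9.9² = 338.2 kN/m.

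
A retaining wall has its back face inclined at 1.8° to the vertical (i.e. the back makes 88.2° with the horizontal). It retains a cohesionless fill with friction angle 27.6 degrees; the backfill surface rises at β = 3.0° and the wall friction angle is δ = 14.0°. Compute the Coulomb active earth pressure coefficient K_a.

0.357

K_a = sin²(α+φ) / [sin²α · sin(α−δ) · (1 + √{sin(φ+δ)sin(φ−β) / (sin(α−δ)sin(α+β))})²].
With α = 88.2°, φ = 27.6°, δ = 14.0°, β = 3.0°: K_a = 0.3574.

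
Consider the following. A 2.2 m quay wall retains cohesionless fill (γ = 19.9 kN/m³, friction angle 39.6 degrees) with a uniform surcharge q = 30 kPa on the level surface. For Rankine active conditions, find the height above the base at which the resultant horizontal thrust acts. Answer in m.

K_a = 0.2214.
Triangular part P₁ = ½K_aγH² = 10.66 at H/3 = 0.7333 m; rectangular part P₂ = K_a q H = 14.61 at H/2 = 1.100 m.
ȳ = (P₁·0.7333 + P₂·1.100)/(P₁+P₂) = 0.9453 m.

0.945 m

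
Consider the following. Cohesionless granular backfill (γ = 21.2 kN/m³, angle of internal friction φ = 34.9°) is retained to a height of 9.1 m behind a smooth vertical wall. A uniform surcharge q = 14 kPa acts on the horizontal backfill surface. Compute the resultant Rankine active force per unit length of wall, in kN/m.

274 kN/m

K_a = tan²(45° − φ/2) = 0.2721.
Soil triangle: ½ K_a γ H² = 0.5×0.2721×21.2×9.1² = 238.9 kN/m.
Surcharge rectangle: K_a q H = 0.2721×14×9.1 = 34.67 kN/m.
Total = 238.9 + 34.67 = 273.6 kN/m.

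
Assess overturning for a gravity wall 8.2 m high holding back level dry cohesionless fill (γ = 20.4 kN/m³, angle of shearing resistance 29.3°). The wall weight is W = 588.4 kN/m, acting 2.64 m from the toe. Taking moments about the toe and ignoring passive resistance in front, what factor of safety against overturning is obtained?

K_a = tan²(45° − 29.3°/2) = 0.3428.
P_a = ½K_aγH² = 0.5×0.3428×20.4×8.2² = 235.1 kN/m, acting at H/3 = 2.733 m above the base.
Overturning moment M_o = P_a × H/3 = 235.1 × 2.733 = 642.7.
Resisting moment M_r = W × 2.64 = 588.4 × 2.64 = 1553.
FS_overturning = M_r/M_o = 1553/642.7 = 2.417.

2.42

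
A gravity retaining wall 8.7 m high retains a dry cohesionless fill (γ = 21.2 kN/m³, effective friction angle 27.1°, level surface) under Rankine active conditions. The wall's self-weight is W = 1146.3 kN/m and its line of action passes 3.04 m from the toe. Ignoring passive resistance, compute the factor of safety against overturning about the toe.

K_a = tan²(45° − 27.1°/2) = 0.3741.
P_a = ½K_aγH² = 0.5×0.3741×21.2×8.7² = 300.1 kN/m, acting at H/3 = 2.900 m above the base.
Overturning moment M_o = P_a × H/3 = 300.1 × 2.900 = 870.3.
Resisting moment M_r = W × 3.04 = 1146.3 × 3.04 = 3485.
FS_overturning = M_r/M_o = 3485/870.3 = 4.004.

4.00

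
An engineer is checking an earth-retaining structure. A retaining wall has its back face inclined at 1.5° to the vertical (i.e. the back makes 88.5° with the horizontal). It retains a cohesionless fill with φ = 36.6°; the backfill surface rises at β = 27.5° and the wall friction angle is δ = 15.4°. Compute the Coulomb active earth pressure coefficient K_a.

K_a = sin²(α+φ) / [sin²α · sin(α−δ) · (1 + √{sin(φ+δ)sin(φ−β) / (sin(α−δ)sin(α+β))})²].
With α = 88.5°, φ = 36.6°, δ = 15.4°, β = 27.5°: K_a = 0.3672.

0.367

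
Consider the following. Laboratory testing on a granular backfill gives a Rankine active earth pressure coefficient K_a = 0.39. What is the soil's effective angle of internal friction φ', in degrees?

26.0°

K_a = tan²(45° − φ/2) ⇒ 45° − φ/2 = arctan(√0.39) = 31.98°.
φ = 2(45° − 31.98°) = 26.03°.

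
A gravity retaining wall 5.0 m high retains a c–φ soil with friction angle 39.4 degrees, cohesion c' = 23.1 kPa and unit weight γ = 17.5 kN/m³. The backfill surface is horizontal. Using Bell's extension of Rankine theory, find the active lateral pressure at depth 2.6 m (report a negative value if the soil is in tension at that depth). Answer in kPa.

K_a = (1 − sin φ)/(1 + sin φ) = 0.2234.
σ_a = K_a γ z − 2c√K_a = 0.2234×17.5×2.6 − 2×23.1×0.4727 = -11.67 kPa.

-11.7 kPa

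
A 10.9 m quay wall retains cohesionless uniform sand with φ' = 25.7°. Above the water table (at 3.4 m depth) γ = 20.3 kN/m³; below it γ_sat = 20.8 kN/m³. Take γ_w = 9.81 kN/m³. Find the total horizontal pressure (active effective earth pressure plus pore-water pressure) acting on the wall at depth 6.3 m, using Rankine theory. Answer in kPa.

68.3 kPa

K_a = (1 − sin φ)/(1 + sin φ) = 0.3950.
γ' = 20.8 − 9.81 = 10.99 kN/m³.
Effective vertical stress at 6.3 m: σ'_v = 20.3×3.4 + 10.99×2.90 = 100.9 kPa.
σ'_h = K_a σ'_v = 0.3950 × 100.9 = 39.86 kPa; u = γ_w × 2.90 = 28.45 kPa.
Total σ_h = 39.86 + 28.45 = 68.30 kPa.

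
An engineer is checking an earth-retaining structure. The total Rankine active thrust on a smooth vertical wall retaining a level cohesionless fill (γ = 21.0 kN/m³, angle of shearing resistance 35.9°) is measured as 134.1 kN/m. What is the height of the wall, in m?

7.00 m

K_a = 0.2607. P_a = ½ K_a γ H² ⇒ H = √(2P_a/(K_a γ)).
H = √(2×134.1/(0.2607×21.0)) = 6.999 m.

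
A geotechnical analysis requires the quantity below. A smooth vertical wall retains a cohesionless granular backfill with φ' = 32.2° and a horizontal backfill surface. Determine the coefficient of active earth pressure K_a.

K_a = (1 − sin φ)/(1 + sin φ) = (1 − sin 32.2°)/(1 + sin 32.2°) = 0.3047.

0.305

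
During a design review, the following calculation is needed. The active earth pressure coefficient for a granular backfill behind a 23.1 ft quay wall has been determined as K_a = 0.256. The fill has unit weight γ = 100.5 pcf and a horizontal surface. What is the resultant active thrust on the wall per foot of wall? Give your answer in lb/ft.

6860 lb/ft

P = ½ K_a γ H² = 0.5 × 0.256 × 100.5 × 23.1² = 6864 lb/ft.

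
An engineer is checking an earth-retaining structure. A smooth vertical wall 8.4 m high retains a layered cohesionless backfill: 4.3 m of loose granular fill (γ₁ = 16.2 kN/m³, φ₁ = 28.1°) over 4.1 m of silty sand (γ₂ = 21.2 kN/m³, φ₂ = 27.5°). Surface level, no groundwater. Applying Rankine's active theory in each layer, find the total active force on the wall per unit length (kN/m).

225 kN/m

K_a1 = tan²(45°−28.1°/2) = 0.3596; K_a2 = tan²(45°−27.5°/2) = 0.3682.
Layer 1: σ at base = K_a1 γ₁ h₁ = 25.05 kPa; P₁ = ½×25.05×4.3 = 53.86.
Layer 2: σ_v at top = γ₁h₁ = 69.66; σ_h top = K_a2×69.66 = 25.65; σ_h base = K_a2×(69.66+21.2×4.1) = 57.66.
P₂ = ½(25.65+57.66)×4.1 = 170.8. Total P_a = 53.86+170.8 = 224.6 kN/m.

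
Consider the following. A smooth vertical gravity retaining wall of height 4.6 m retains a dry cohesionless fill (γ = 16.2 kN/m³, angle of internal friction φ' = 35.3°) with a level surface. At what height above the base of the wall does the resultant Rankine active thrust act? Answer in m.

1.53 m

K_a = 0.2675.
The pressure distribution is triangular, so the resultant acts at H/3 above the base = 4.6/3 = 1.533 m.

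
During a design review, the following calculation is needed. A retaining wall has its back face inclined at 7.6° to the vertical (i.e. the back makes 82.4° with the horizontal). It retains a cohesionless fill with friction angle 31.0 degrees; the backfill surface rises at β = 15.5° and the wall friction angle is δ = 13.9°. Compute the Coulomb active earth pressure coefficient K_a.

K_a = sin²(α+φ) / [sin²α · sin(α−δ) · (1 + √{sin(φ+δ)sin(φ−β) / (sin(α−δ)sin(α+β))})²].
With α = 82.4°, φ = 31.0°, δ = 13.9°, β = 15.5°: K_a = 0.4368.

0.437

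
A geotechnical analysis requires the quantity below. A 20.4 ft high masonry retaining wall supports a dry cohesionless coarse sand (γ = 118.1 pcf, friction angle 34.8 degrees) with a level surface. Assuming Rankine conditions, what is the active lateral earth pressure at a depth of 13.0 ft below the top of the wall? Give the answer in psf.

420 psf

K_a = (1 − sin φ)/(1 + sin φ) = 0.2733.
σ_h = K_a γ z = 0.2733 × 118.1 × 13.0 = 419.6 psf.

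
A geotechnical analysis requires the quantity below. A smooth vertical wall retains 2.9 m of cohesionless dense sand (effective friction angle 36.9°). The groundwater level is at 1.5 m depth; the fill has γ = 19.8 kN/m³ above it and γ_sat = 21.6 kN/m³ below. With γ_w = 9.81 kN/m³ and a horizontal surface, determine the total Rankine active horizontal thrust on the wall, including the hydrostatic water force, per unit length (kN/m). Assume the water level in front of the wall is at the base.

K_a = tan²(45° − φ/2) = 0.2497.
γ' = 21.6 − 9.81 = 11.79 kN/m³. Depth below WT = 1.4 m.
σ'_h at WT = K_a γ d_w = 7.415 kPa; at base = 7.415 + K_a γ' × 1.4 = 11.54 kPa.
P₁ (0–1.5 m) = ½×7.415×1.5 = 5.561. P₂ (1.5–2.9 m) = ½(7.415+11.54)×1.4 = 13.27.
P_w = ½ γ_w h₂² = 0.5×9.81×1.4² = 9.614. Total = 5.561+13.27+9.614 = 28.44 kN/m.

28.4 kN/m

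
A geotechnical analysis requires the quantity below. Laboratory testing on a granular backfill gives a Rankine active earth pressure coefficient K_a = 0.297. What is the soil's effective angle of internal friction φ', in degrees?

K_a = tan²(45° − φ/2) ⇒ 45° − φ/2 = arctan(√0.297) = 28.59°.
φ = 2(45° − 28.59°) = 32.82°.

32.8°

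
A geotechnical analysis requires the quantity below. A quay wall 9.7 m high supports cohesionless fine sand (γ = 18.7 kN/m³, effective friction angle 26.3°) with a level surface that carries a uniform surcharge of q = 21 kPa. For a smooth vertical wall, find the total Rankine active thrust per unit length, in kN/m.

418 kN/m

K_a = tan²(45° − φ/2) = 0.3859.
Soil triangle: ½ K_a γ H² = 0.5×0.3859×18.7×9.7² = 339.5 kN/m.
Surcharge rectangle: K_a q H = 0.3859×21×9.7 = 78.61 kN/m.
Total = 339.5 + 78.61 = 418.1 kN/m.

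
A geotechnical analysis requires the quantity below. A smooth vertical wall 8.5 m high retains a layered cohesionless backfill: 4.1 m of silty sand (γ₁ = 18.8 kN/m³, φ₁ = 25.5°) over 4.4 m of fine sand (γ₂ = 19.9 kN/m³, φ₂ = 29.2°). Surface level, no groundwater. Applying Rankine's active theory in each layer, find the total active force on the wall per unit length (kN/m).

K_a1 = tan²(45°−25.5°/2) = 0.3981; K_a2 = tan²(45°−29.2°/2) = 0.3442.
Layer 1: σ at base = K_a1 γ₁ h₁ = 30.69 kPa; P₁ = ½×30.69×4.1 = 62.91.
Layer 2: σ_v at top = γ₁h₁ = 77.08; σ_h top = K_a2×77.08 = 26.53; σ_h base = K_a2×(77.08+19.9×4.4) = 56.67.
P₂ = ½(26.53+56.67)×4.4 = 183.0. Total P_a = 62.91+183.0 = 246.0 kN/m.

246 kN/m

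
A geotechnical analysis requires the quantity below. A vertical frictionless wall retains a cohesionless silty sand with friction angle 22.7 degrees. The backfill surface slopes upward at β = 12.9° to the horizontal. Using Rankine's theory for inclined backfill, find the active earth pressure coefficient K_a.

K_a = cos β · (cos β − √(cos²β − cos²φ)) / (cos β + √(cos²β − cos²φ)).
cos β = 0.9748, cos φ = 0.9225, √(cos²β − cos²φ) = 0.3148.
K_a = 0.9748 × (0.9748 − 0.3148)/(0.9748 + 0.3148) = 0.4989.

0.499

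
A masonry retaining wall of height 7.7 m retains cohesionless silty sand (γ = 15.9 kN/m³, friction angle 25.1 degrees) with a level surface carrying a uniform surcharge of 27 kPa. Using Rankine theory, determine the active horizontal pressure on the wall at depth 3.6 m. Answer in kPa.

34.1 kPa

K_a = (1 − sin φ)/(1 + sin φ) = 0.4043.
σ_v = γz + q = 15.9 × 3.6 + 27 = 84.24 kPa.
σ_h = K_a σ_v = 0.4043 × 84.24 = 34.06 kPa.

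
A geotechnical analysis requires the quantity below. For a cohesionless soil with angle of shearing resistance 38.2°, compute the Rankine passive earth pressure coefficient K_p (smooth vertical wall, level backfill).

4.24

K_p = (1 + sin φ)/(1 − sin φ) = tan²(45° + 38.2°/2) = 4.241.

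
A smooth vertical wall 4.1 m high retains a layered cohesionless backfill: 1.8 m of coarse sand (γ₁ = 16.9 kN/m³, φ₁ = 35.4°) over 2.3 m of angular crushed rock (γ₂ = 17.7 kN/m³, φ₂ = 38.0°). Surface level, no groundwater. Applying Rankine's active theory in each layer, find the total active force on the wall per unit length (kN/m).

35.1 kN/m

K_a1 = tan²(45°−35.4°/2) = 0.2664; K_a2 = tan²(45°−38.0°/2) = 0.2379.
Layer 1: σ at base = K_a1 γ₁ h₁ = 8.104 kPa; P₁ = ½×8.104×1.8 = 7.293.
Layer 2: σ_v at top = γ₁h₁ = 30.42; σ_h top = K_a2×30.42 = 7.236; σ_h base = K_a2×(30.42+17.7×2.3) = 16.92.
P₂ = ½(7.236+16.92)×2.3 = 27.78. Total P_a = 7.293+27.78 = 35.07 kN/m.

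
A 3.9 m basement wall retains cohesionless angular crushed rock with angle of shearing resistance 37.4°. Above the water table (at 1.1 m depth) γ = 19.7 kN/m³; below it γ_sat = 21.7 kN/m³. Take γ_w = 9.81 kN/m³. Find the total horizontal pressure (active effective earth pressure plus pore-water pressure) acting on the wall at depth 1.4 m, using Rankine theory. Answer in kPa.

K_a = (1 − sin φ)/(1 + sin φ) = 0.2443.
γ' = 21.7 − 9.81 = 11.89 kN/m³.
Effective vertical stress at 1.4 m: σ'_v = 19.7×1.1 + 11.89×0.300 = 25.24 kPa.
σ'_h = K_a σ'_v = 0.2443 × 25.24 = 6.164 kPa; u = γ_w × 0.300 = 2.943 kPa.
Total σ_h = 6.164 + 2.943 = 9.107 kPa.

9.11 kPa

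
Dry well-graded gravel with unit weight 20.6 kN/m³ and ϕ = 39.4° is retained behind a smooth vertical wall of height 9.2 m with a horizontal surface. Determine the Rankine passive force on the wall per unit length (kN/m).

3900 kN/m

K_p = tan²(45° + φ/2) = 4.475.
P_p = ½ K_p γ H² = 0.5 × 4.475 × 20.6 × 9.2² = 3902 kN/m.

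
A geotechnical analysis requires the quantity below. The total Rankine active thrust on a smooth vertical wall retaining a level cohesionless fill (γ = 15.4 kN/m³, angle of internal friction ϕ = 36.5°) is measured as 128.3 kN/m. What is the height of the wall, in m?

8.10 m

K_a = 0.2541. P_a = ½ K_a γ H² ⇒ H = √(2P_a/(K_a γ)).
H = √(2×128.3/(0.2541×15.4)) = 8.098 m.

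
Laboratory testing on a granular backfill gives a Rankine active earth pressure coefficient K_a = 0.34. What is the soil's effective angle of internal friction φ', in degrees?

K_a = tan²(45° − φ/2) ⇒ 45° − φ/2 = arctan(√0.34) = 30.25°.
φ = 2(45° − 30.25°) = 29.51°.

29.5°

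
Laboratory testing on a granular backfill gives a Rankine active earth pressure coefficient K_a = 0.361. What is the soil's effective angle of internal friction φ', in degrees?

K_a = tan²(45° − φ/2) ⇒ 45° − φ/2 = arctan(√0.361) = 31.00°.
φ = 2(45° − 31.00°) = 28.00°.

28.0°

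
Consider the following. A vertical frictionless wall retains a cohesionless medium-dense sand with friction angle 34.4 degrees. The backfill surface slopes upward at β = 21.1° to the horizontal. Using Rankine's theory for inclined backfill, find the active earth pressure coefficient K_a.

K_a = cos β · (cos β − √(cos²β − cos²φ)) / (cos β + √(cos²β − cos²φ)).
cos β = 0.9330, cos φ = 0.8251, √(cos²β − cos²φ) = 0.4354.
K_a = 0.9330 × (0.9330 − 0.4354)/(0.9330 + 0.4354) = 0.3392.

0.339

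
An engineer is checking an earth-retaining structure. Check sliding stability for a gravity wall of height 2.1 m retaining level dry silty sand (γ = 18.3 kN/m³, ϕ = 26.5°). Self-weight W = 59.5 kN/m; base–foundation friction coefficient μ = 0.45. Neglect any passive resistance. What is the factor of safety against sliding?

K_a = tan²(45° − 26.5°/2) = 0.3829.
P_a = ½K_aγH² = 0.5×0.3829×18.3×2.1² = 15.45 kN/m, acting at H/3 = 0.7000 m above the base.
FS_sliding = μW / P_a = 0.45×59.5 / 15.45 = 1.733.

1.73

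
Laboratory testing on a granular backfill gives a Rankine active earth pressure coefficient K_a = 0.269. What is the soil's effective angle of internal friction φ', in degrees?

K_a = tan²(45° − φ/2) ⇒ 45° − φ/2 = arctan(√0.269) = 27.41°.
φ = 2(45° − 27.41°) = 35.17°.

35.2°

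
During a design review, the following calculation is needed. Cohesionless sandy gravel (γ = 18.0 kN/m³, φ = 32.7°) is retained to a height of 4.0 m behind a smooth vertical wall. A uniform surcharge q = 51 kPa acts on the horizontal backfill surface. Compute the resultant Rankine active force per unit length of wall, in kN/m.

K_a = tan²(45° − φ/2) = 0.2985.
Soil triangle: ½ K_a γ H² = 0.5×0.2985×18.0×4.0² = 42.98 kN/m.
Surcharge rectangle: K_a q H = 0.2985×51×4.0 = 60.89 kN/m.
Total = 42.98 + 60.89 = 103.9 kN/m.

104 kN/m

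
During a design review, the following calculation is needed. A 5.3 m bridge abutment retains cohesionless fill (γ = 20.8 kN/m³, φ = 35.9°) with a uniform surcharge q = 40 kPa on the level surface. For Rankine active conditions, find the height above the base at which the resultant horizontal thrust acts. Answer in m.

2.14 m

K_a = 0.2607.
Triangular part P₁ = ½K_aγH² = 76.17 at H/3 = 1.767 m; rectangular part P₂ = K_a q H = 55.28 at H/2 = 2.650 m.
ȳ = (P₁·1.767 + P₂·2.650)/(P₁+P₂) = 2.138 m.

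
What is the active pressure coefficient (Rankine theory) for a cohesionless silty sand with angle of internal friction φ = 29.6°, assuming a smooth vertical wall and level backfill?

0.339

K_a = tan²(45° − φ/2) = tan²(30.20°) = 0.3387.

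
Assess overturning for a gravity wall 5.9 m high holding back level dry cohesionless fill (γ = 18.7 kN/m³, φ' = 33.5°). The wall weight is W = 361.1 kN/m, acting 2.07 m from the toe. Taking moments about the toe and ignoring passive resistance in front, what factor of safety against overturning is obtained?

4.04

K_a = tan²(45° − 33.5°/2) = 0.2887.
P_a = ½K_aγH² = 0.5×0.2887×18.7×5.9² = 93.97 kN/m, acting at H/3 = 1.967 m above the base.
Overturning moment M_o = P_a × H/3 = 93.97 × 1.967 = 184.8.
Resisting moment M_r = W × 2.07 = 361.1 × 2.07 = 747.5.
FS_overturning = M_r/M_o = 747.5/184.8 = 4.045.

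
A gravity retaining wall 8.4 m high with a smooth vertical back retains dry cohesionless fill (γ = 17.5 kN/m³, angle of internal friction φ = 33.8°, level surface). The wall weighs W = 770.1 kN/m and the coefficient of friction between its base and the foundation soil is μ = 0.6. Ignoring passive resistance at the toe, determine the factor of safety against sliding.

2.63

K_a = tan²(45° − 33.8°/2) = 0.2851.
P_a = ½K_aγH² = 0.5×0.2851×17.5×8.4² = 176.0 kN/m, acting at H/3 = 2.800 m above the base.
FS_sliding = μW / P_a = 0.6×770.1 / 176.0 = 2.625.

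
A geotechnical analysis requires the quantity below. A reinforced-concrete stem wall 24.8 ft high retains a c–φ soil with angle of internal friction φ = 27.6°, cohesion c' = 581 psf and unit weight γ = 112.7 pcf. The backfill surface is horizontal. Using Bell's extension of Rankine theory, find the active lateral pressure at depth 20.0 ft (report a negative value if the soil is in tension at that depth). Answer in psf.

123 psf

K_a = (1 − sin φ)/(1 + sin φ) = 0.3668.
σ_a = K_a γ z − 2c√K_a = 0.3668×112.7×20.0 − 2×581×0.6056 = 123.0 psf.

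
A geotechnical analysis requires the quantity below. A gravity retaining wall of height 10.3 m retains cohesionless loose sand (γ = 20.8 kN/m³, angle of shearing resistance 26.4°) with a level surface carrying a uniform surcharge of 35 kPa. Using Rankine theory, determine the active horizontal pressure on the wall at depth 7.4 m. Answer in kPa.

72.6 kPa

K_a = (1 − sin φ)/(1 + sin φ) = 0.3844.
σ_v = γz + q = 20.8 × 7.4 + 35 = 188.9 kPa.
σ_h = K_a σ_v = 0.3844 × 188.9 = 72.63 kPa.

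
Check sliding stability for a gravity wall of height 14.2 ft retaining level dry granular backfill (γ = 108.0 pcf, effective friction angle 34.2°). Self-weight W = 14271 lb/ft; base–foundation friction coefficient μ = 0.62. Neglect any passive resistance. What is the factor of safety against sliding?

K_a = tan²(45° − 34.2°/2) = 0.2803.
P_a = ½K_aγH² = 0.5×0.2803×108.0×14.2² = 3053 lb/ft, acting at H/3 = 4.733 ft above the base.
FS_sliding = μW / P_a = 0.62×14271 / 3053 = 2.899.

2.90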